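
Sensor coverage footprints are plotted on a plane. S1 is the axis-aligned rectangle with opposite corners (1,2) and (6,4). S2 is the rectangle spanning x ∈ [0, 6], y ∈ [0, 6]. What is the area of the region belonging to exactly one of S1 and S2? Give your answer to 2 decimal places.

|S1∩S2|: x∈[1,6], y∈[2,4] → 5·2 = 10.
|S1 △ S2| = |S1| + |S2| − 2·|S1∩S2| = 10 + 36 − 20 = 26.00.

26.00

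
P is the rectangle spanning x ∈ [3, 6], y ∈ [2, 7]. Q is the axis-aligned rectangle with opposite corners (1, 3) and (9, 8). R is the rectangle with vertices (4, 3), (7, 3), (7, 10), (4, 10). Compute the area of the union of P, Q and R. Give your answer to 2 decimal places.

49.00

By inclusion–exclusion:
Individual areas: |P| = 15, |Q| = 40, |R| = 21.
|P∩Q|: x∈[3,6], y∈[3,7] → 3·4 = 12.
|P∩R|: x∈[4,6], y∈[3,7] → 2·4 = 8.
|Q∩R|: x∈[4,7], y∈[3,8] → 3·5 = 15.
|P∩Q∩R| = 8.
|P ∪ Q ∪ R| = 76 − 35 + 8 = 49.00.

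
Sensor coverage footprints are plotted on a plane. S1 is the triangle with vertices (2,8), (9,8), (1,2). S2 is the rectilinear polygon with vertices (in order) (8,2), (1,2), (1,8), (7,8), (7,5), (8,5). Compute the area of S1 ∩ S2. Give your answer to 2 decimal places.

The intersection is the polygon with vertices (7,8), (7,6.5), (1,2), (2,8).
By the shoelace formula its area is 19.50.

19.50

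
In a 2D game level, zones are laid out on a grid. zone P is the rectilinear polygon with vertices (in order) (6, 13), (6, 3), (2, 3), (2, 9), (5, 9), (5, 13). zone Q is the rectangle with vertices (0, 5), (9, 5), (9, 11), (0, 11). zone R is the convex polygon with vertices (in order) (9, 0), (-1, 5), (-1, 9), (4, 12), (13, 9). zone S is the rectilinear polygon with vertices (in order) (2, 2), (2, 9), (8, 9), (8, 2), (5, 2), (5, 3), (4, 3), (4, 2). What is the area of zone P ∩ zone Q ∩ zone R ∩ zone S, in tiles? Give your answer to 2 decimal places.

16.00

The intersection is the polygon with vertices (2,9), (5,9), (6,9), (6,5), (2,5).
By the shoelace formula its area is 16.00.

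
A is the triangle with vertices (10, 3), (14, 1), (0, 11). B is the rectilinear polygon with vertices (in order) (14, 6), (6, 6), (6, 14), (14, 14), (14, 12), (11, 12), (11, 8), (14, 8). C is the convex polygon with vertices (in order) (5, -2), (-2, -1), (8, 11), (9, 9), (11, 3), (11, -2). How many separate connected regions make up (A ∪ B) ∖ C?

3

(A ∪ B) ∖ C splits into 3 disjoint pieces (area 0.9688, area 1.0316, area 38.9).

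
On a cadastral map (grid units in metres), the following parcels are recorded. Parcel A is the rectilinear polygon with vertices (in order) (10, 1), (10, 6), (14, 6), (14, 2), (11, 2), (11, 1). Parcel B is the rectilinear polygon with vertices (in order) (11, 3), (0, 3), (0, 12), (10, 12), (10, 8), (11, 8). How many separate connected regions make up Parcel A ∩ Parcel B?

1

Parcel A ∩ Parcel B is a single connected region.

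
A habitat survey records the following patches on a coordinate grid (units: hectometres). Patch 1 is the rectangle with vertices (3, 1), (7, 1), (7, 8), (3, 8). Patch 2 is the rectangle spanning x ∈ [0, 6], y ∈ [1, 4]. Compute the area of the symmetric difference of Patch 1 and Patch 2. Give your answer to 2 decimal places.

28.00

|Patch 1∩Patch 2|: x∈[3,6], y∈[1,4] → 3·3 = 9.
|Patch 1 △ Patch 2| = |Patch 1| + |Patch 2| − 2·|Patch 1∩Patch 2| = 28 + 18 − 18 = 28.00.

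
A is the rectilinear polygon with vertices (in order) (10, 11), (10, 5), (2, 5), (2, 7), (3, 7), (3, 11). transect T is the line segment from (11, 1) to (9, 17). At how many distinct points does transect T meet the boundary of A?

2

The segment meets the boundary at (9.75,11), (10,9).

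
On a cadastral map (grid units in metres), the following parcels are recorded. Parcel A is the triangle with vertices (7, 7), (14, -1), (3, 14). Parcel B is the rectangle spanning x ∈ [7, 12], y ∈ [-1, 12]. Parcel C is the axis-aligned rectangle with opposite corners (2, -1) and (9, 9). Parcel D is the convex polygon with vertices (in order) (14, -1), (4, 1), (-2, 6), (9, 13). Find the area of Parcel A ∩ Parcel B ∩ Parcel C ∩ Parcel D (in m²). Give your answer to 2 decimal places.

The intersection is the polygon with vertices (9,5.818), (9,4.714), (7,7), (7,8.546).
By the shoelace formula its area is 2.65.

2.65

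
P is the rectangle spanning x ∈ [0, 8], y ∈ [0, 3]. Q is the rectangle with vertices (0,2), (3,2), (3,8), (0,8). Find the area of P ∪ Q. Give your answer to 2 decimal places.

By inclusion–exclusion:
Individual areas: |P| = 24, |Q| = 18.
|P∩Q|: x∈[0,3], y∈[2,3] → 3·1 = 3.
|P ∪ Q| = 42 − 3 = 39.00.

39.00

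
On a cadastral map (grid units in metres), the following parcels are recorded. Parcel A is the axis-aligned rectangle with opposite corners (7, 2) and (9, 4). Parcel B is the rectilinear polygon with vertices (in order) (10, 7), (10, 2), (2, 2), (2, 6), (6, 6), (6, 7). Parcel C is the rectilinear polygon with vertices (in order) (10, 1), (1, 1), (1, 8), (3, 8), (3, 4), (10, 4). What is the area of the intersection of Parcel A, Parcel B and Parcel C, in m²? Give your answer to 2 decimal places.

The intersection is the polygon with vertices (9,4), (9,2), (7,2), (7,4).
By the shoelace formula its area is 4.00.

4.00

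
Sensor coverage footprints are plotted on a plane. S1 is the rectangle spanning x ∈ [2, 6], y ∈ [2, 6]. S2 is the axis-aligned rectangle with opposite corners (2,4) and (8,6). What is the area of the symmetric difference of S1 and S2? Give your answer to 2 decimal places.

12.00

|S1∩S2|: x∈[2,6], y∈[4,6] → 4·2 = 8.
|S1 △ S2| = |S1| + |S2| − 2·|S1∩S2| = 16 + 12 − 16 = 12.00.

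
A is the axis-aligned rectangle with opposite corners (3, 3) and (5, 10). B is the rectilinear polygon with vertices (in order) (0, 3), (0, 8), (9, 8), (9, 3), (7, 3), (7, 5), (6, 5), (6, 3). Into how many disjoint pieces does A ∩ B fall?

1

A ∩ B is a single connected region.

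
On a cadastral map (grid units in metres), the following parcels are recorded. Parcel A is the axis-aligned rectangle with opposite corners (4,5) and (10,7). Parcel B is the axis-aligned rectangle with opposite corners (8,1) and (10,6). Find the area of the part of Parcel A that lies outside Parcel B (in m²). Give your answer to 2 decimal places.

10.00

|Parcel A∩Parcel B|: x∈[8,10], y∈[5,6] → 2·1 = 2.
|Parcel A| = 12.
|Parcel A ∖ Parcel B| = |Parcel A| − |Parcel A∩Parcel B| = 12 − 2 = 10.00.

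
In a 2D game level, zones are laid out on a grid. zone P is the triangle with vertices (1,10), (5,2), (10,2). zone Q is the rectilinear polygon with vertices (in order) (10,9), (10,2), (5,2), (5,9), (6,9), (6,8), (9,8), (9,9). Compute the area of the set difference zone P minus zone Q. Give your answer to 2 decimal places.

|zone P| = 20, |zone P∩zone Q| = 11.1111.
|zone P ∖ zone Q| = |zone P| − |zone P∩zone Q| = 20 − 11.1111 = 8.89.

8.89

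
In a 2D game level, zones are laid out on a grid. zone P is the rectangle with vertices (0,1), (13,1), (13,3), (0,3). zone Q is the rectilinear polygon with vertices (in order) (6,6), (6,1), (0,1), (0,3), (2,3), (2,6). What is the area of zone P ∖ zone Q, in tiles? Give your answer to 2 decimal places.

14.00

|zone P| = 26, |zone P∩zone Q| = 12.
|zone P ∖ zone Q| = |zone P| − |zone P∩zone Q| = 26 − 12 = 14.00.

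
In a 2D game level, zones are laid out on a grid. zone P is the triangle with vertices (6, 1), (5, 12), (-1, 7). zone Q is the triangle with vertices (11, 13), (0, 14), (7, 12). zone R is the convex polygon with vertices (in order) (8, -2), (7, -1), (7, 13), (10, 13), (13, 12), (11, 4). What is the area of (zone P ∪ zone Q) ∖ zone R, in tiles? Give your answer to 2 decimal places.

|zone P ∪ zone Q| = 43.
|(zone P ∪ zone Q) ∩ zone R| = 1.9286.
|(zone P ∪ zone Q) ∖ zone R| = 43 − 1.9286 = 41.07.

41.07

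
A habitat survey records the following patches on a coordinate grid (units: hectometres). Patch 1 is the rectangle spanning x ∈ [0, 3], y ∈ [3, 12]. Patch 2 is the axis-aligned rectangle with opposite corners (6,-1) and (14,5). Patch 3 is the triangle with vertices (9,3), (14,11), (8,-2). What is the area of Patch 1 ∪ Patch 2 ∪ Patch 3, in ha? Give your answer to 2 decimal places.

78.07

By inclusion–exclusion:
Individual areas: |Patch 1| = 27, |Patch 2| = 48, |Patch 3| = 8.5.
|Patch 1∩Patch 2| = 0 (no overlap).
|Patch 1∩Patch 3| = 0.
|Patch 2∩Patch 3| = 5.4269.
|Patch 1∩Patch 2∩Patch 3| = 0.
|Patch 1 ∪ Patch 2 ∪ Patch 3| = 83.5 − 5.4269 + 0 = 78.07.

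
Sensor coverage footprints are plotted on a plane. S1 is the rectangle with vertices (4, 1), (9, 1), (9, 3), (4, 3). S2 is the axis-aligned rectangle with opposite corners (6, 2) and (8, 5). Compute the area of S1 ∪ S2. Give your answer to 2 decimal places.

14.00

By inclusion–exclusion:
Individual areas: |S1| = 10, |S2| = 6.
|S1∩S2|: x∈[6,8], y∈[2,3] → 2·1 = 2.
|S1 ∪ S2| = 16 − 2 = 14.00.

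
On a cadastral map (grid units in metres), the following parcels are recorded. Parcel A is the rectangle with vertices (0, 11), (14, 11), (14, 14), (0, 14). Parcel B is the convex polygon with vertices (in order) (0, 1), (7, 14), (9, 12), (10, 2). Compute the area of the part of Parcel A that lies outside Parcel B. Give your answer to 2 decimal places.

|Parcel A| = 42, |Parcel A∩Parcel B| = 6.4731.
|Parcel A ∖ Parcel B| = |Parcel A| − |Parcel A∩Parcel B| = 42 − 6.4731 = 35.53.

35.53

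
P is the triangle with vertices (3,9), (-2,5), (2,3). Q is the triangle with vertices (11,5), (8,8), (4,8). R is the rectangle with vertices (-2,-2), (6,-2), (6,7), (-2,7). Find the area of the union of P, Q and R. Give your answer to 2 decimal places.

By inclusion–exclusion:
Individual areas: |P| = 13, |Q| = 6, |R| = 72.
|P∩Q| = 0.
|P∩R| = 10.8333.
|Q∩R| = 0.
|P∩Q∩R| = 0.
|P ∪ Q ∪ R| = 91 − 10.8333 + 0 = 80.17.

80.17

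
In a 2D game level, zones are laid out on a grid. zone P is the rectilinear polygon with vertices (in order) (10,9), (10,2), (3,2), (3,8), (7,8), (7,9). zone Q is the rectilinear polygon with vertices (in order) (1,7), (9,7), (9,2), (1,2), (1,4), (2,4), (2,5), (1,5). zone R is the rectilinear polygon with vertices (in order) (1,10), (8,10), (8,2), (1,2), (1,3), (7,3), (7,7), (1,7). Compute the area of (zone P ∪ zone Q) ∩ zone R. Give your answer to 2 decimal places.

|zone P ∪ zone Q| = 54.
|(zone P ∪ zone Q) ∩ zone R| = 17.00.

17.00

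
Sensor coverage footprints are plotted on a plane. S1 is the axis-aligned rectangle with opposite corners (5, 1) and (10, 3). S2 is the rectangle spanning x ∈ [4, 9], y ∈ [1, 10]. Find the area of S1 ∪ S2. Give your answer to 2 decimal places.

By inclusion–exclusion:
Individual areas: |S1| = 10, |S2| = 45.
|S1∩S2|: x∈[5,9], y∈[1,3] → 4·2 = 8.
|S1 ∪ S2| = 55 − 8 = 47.00.

47.00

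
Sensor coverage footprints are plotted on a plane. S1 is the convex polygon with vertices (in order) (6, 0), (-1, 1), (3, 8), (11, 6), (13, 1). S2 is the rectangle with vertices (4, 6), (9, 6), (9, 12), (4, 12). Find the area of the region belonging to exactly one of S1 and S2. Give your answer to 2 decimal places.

92.75

|S1| = 74, |S2| = 30, |S1∩S2| = 5.625.
|S1 △ S2| = |S1| + |S2| − 2·|S1∩S2| = 74 + 30 − 11.25 = 92.75.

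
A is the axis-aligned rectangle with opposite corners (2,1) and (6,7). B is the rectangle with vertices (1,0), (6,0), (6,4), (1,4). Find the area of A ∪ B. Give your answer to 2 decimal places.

By inclusion–exclusion:
Individual areas: |A| = 24, |B| = 20.
|A∩B|: x∈[2,6], y∈[1,4] → 4·3 = 12.
|A ∪ B| = 44 − 12 = 32.00.

32.00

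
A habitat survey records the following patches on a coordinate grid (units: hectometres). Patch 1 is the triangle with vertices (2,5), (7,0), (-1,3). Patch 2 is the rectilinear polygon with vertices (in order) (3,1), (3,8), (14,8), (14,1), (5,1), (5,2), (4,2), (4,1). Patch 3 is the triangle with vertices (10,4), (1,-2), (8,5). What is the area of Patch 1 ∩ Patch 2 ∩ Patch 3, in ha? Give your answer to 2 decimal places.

The intersection is the polygon with vertices (5,1), (5,2), (5.8,1.2), (5.5,1).
By the shoelace formula its area is 0.45.

0.45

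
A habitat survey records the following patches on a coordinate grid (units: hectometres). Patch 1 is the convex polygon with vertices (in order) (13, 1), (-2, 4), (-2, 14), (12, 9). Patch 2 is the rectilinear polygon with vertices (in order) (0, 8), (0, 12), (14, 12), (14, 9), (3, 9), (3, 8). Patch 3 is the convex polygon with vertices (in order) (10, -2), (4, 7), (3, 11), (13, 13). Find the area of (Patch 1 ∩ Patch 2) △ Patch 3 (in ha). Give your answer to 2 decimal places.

|Patch 1 ∩ Patch 2| = 26.4.
|(Patch 1 ∩ Patch 2) ∩ Patch 3| = 12.641.
|(Patch 1 ∩ Patch 2) △ Patch 3| = 26.4 + 79.5 − 25.2821 = 80.62.

80.62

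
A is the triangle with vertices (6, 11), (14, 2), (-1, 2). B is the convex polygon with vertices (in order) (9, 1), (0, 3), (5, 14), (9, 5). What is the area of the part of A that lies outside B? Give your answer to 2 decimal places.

20.06

|A| = 67.5, |A∩B| = 47.4375.
|A ∖ B| = |A| − |A∩B| = 67.5 − 47.4375 = 20.06.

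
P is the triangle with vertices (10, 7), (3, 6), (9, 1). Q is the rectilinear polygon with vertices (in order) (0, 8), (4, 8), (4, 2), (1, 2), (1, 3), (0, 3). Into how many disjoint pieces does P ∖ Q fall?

P ∖ Q is a single connected region.

1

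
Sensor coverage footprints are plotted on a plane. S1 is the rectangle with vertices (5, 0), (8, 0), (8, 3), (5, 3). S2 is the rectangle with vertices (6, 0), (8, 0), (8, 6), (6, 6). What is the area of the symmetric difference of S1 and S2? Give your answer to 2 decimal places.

|S1∩S2|: x∈[6,8], y∈[0,3] → 2·3 = 6.
|S1 △ S2| = |S1| + |S2| − 2·|S1∩S2| = 9 + 12 − 12 = 9.00.

9.00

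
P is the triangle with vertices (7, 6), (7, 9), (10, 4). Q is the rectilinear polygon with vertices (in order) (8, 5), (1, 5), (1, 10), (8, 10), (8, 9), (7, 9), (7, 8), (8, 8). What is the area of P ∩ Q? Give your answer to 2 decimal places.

2.20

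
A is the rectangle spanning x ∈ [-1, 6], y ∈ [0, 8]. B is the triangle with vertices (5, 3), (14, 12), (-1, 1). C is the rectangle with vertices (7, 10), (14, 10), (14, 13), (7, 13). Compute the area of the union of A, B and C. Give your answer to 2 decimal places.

84.81

By inclusion–exclusion:
Individual areas: |A| = 56, |B| = 18, |C| = 21.
|A∩B| = 9.4667.
|A∩C| = 0 (no overlap).
|B∩C| = 0.7273.
|A∩B∩C| = 0.
|A ∪ B ∪ C| = 95 − 10.1939 + 0 = 84.81.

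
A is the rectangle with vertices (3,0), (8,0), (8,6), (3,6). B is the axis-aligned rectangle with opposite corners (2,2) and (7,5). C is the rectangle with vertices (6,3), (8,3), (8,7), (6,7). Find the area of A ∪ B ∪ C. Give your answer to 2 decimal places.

By inclusion–exclusion:
Individual areas: |A| = 30, |B| = 15, |C| = 8.
|A∩B|: x∈[3,7], y∈[2,5] → 4·3 = 12.
|A∩C|: x∈[6,8], y∈[3,6] → 2·3 = 6.
|B∩C|: x∈[6,7], y∈[3,5] → 1·2 = 2.
|A∩B∩C| = 2.
|A ∪ B ∪ C| = 53 − 20 + 2 = 35.00.

35.00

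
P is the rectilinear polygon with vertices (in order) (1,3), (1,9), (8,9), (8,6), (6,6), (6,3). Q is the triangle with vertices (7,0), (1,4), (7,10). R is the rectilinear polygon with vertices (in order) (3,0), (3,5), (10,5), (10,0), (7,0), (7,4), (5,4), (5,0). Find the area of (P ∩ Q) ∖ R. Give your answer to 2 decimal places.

|P ∩ Q| = 19.75.
|(P ∩ Q) ∩ R| = 5.
|(P ∩ Q) ∖ R| = 19.75 − 5 = 14.75.

14.75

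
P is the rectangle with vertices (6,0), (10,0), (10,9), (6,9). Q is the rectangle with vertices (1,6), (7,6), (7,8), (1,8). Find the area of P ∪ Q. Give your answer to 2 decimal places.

46.00

By inclusion–exclusion:
Individual areas: |P| = 36, |Q| = 12.
|P∩Q|: x∈[6,7], y∈[6,8] → 1·2 = 2.
|P ∪ Q| = 48 − 2 = 46.00.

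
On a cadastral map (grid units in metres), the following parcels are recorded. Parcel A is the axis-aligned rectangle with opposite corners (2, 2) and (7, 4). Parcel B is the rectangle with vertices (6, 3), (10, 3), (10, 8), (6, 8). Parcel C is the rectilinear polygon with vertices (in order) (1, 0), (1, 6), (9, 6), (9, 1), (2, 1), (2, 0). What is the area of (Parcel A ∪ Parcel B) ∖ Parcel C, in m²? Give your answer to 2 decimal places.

|Parcel A ∪ Parcel B| = 29.
|(Parcel A ∪ Parcel B) ∩ Parcel C| = 18.
|(Parcel A ∪ Parcel B) ∖ Parcel C| = 29 − 18 = 11.00.

11.00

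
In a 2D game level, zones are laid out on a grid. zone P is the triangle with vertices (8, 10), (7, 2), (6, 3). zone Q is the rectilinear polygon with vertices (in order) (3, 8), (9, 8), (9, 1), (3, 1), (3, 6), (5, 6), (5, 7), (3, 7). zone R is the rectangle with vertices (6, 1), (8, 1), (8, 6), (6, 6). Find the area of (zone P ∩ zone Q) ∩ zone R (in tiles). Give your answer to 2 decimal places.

3.21

The region (zone P ∩ zone Q) ∩ zone R is the polygon with vertices (6,3), (6.857,6), (7.5,6), (7,2).
By the shoelace formula its area is 3.21.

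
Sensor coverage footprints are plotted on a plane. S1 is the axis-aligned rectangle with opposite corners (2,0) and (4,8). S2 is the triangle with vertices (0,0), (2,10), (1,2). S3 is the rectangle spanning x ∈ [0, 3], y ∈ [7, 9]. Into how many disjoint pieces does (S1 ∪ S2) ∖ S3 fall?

3

(S1 ∪ S2) ∖ S3 splits into 3 disjoint pieces (area 15, area 0.0375, area 2.6625).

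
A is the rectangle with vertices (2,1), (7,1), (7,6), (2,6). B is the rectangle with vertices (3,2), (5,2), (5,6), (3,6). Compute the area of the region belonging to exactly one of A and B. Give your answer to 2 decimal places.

17.00

|A∩B|: x∈[3,5], y∈[2,6] → 2·4 = 8.
|A △ B| = |A| + |B| − 2·|A∩B| = 25 + 8 − 16 = 17.00.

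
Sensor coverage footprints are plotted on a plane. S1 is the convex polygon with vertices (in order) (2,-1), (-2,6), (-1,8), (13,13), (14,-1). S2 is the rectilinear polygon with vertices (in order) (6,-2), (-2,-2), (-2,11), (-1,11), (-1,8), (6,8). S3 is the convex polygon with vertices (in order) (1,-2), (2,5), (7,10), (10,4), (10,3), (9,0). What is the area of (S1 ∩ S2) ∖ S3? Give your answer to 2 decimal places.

23.57

|S1 ∩ S2| = 57.
|(S1 ∩ S2) ∩ S3| = 33.4321.
|(S1 ∩ S2) ∖ S3| = 57 − 33.4321 = 23.57.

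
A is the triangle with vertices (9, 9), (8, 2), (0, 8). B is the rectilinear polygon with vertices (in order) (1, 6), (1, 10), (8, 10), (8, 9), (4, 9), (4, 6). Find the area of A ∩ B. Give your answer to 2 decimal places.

5.79

The intersection is the polygon with vertices (1,7.25), (1,8.111), (4,8.444), (4,6), (2.667,6).
By the shoelace formula its area is 5.79.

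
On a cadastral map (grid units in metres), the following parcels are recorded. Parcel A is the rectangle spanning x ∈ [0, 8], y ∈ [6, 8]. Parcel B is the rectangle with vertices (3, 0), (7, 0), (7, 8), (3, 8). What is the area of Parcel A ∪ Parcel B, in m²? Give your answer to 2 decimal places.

40.00

By inclusion–exclusion:
Individual areas: |Parcel A| = 16, |Parcel B| = 32.
|Parcel A∩Parcel B|: x∈[3,7], y∈[6,8] → 4·2 = 8.
|Parcel A ∪ Parcel B| = 48 − 8 = 40.00.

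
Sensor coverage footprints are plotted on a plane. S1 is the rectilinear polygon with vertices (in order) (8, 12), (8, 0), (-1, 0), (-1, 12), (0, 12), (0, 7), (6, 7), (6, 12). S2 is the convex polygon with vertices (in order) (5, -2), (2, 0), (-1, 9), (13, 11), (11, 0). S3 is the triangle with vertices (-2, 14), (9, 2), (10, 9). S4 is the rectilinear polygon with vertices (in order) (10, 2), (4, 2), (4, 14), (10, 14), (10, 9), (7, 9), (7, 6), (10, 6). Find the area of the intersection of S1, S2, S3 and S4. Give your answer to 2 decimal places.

10.11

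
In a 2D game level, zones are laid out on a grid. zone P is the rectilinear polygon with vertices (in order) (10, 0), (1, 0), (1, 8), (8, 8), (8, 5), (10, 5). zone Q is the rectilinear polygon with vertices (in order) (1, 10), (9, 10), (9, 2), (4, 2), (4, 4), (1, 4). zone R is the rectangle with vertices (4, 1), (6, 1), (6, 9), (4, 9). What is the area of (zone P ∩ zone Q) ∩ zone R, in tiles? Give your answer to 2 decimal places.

The region (zone P ∩ zone Q) ∩ zone R is the polygon with vertices (6,8), (6,2), (4,2), (4,4), (4,8).
By the shoelace formula its area is 12.00.

12.00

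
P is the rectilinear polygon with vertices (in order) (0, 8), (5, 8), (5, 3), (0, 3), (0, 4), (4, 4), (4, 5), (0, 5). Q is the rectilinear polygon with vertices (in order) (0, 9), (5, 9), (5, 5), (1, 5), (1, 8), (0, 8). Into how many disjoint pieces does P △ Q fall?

P △ Q splits into 2 disjoint pieces (area 8, area 6).

2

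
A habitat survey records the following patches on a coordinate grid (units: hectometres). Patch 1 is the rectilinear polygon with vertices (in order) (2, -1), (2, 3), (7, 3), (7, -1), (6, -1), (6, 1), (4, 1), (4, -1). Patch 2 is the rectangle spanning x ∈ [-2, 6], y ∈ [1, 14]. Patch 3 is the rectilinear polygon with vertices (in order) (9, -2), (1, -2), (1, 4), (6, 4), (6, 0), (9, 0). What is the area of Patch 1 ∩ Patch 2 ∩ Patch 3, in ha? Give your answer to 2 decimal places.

The intersection is the polygon with vertices (6,3), (6,1), (4,1), (2,1), (2,3).
By the shoelace formula its area is 8.00.

8.00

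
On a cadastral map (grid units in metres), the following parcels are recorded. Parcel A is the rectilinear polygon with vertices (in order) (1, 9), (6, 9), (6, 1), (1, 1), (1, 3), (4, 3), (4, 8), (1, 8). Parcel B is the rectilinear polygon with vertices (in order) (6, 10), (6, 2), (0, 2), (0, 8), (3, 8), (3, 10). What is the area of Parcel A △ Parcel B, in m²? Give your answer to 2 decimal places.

|Parcel A| = 25, |Parcel B| = 42, |Parcel A∩Parcel B| = 18.
|Parcel A △ Parcel B| = |Parcel A| + |Parcel B| − 2·|Parcel A∩Parcel B| = 25 + 42 − 36 = 31.00.

31.00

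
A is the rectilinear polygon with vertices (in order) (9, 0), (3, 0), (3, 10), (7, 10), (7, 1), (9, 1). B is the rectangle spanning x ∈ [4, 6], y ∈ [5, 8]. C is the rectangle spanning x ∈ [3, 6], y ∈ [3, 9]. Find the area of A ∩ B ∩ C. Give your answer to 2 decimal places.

6.00

The intersection is the polygon with vertices (4,8), (6,8), (6,5), (4,5).
By the shoelace formula its area is 6.00.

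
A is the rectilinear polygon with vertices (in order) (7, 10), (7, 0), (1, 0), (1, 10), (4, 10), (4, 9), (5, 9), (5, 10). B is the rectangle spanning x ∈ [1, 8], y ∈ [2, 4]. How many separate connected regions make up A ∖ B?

A ∖ B splits into 2 disjoint pieces (area 35, area 12).

2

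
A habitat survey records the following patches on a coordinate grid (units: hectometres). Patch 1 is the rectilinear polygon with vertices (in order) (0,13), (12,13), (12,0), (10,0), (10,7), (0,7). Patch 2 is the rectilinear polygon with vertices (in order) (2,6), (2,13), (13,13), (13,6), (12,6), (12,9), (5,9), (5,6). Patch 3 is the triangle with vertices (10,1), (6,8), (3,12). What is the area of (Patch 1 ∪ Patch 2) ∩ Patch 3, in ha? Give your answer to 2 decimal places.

1.33

|Patch 1 ∪ Patch 2| = 96.
|(Patch 1 ∪ Patch 2) ∩ Patch 3| = 1.33.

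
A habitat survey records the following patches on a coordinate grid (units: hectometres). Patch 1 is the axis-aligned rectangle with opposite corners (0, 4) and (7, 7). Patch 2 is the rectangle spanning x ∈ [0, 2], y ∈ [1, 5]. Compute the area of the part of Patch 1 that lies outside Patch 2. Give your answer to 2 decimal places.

19.00

|Patch 1∩Patch 2|: x∈[0,2], y∈[4,5] → 2·1 = 2.
|Patch 1| = 21.
|Patch 1 ∖ Patch 2| = |Patch 1| − |Patch 1∩Patch 2| = 21 − 2 = 19.00.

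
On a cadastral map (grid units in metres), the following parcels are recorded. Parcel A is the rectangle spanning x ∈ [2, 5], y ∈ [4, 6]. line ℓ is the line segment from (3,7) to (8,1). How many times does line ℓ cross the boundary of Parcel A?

2

The segment meets the boundary at (3.833,6), (5,4.6).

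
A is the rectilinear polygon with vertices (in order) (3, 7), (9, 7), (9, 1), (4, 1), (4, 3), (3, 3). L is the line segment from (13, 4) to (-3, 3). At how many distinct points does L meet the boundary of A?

2

The segment meets the boundary at (3,3.375), (9,3.75).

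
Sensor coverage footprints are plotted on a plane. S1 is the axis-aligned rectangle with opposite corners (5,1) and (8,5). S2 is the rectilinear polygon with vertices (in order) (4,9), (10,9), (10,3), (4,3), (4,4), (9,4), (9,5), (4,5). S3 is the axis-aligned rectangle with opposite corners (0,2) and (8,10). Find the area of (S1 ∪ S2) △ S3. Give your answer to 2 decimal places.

52.00

|S1 ∪ S2| = 40.
|(S1 ∪ S2) ∩ S3| = 26.
|(S1 ∪ S2) △ S3| = 40 + 64 − 52 = 52.00.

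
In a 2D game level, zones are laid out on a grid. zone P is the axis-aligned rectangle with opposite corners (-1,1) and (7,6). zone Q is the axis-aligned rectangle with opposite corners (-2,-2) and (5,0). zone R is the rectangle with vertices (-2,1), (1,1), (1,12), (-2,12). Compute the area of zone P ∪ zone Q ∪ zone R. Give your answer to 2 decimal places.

77.00

By inclusion–exclusion:
Individual areas: |zone P| = 40, |zone Q| = 14, |zone R| = 33.
|zone P∩zone Q| = 0 (no overlap).
|zone P∩zone R|: x∈[-1,1], y∈[1,6] → 2·5 = 10.
|zone Q∩zone R| = 0 (no overlap).
|zone P∩zone Q∩zone R| = 0.
|zone P ∪ zone Q ∪ zone R| = 87 − 10 + 0 = 77.00.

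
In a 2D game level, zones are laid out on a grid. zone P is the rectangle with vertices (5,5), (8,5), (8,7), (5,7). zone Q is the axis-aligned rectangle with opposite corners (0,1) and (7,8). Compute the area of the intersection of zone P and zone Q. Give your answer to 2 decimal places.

|zone P∩zone Q|: x∈[5,7], y∈[5,7] → 2·2 = 4.

4.00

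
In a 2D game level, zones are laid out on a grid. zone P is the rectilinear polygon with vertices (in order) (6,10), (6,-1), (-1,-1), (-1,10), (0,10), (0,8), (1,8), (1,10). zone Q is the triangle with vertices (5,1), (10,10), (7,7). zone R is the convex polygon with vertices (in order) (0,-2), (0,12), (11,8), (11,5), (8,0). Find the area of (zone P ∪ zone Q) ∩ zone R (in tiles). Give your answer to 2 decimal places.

68.49

|zone P ∪ zone Q| = 80.4.
|(zone P ∪ zone Q) ∩ zone R| = 68.49.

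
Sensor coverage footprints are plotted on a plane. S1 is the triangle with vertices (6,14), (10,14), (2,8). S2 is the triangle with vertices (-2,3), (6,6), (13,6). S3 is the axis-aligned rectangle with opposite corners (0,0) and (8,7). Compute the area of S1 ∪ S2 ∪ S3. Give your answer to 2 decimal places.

By inclusion–exclusion:
Individual areas: |S1| = 12, |S2| = 10.5, |S3| = 56.
|S1∩S2| = 0.
|S1∩S3| = 0.
|S2∩S3| = 7.65.
|S1∩S2∩S3| = 0.
|S1 ∪ S2 ∪ S3| = 78.5 − 7.65 + 0 = 70.85.

70.85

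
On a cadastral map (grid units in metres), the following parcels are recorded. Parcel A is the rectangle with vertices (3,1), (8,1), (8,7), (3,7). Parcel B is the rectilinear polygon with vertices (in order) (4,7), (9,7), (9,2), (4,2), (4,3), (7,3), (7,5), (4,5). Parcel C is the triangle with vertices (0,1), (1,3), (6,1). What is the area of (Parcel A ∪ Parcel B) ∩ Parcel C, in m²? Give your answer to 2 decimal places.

The region (Parcel A ∪ Parcel B) ∩ Parcel C is the polygon with vertices (3,1), (3,2.2), (6,1).
By the shoelace formula its area is 1.80.

1.80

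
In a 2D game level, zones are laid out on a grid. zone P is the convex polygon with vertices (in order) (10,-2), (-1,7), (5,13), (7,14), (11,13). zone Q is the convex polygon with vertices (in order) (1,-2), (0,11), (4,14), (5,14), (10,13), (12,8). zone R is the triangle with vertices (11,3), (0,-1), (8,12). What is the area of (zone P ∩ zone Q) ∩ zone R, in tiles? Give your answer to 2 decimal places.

The region (zone P ∩ zone Q) ∩ zone R is the polygon with vertices (5.263,1.876), (2.939,3.777), (8,12), (9.954,6.139).
By the shoelace formula its area is 32.27.

32.27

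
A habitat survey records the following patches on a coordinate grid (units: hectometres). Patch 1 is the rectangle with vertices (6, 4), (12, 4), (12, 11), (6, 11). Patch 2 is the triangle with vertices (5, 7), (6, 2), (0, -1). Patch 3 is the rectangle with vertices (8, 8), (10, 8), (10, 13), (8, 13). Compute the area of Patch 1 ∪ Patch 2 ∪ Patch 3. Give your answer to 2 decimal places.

By inclusion–exclusion:
Individual areas: |Patch 1| = 42, |Patch 2| = 16.5, |Patch 3| = 10.
|Patch 1∩Patch 2| = 0.
|Patch 1∩Patch 3|: x∈[8,10], y∈[8,11] → 2·3 = 6.
|Patch 2∩Patch 3| = 0.
|Patch 1∩Patch 2∩Patch 3| = 0.
|Patch 1 ∪ Patch 2 ∪ Patch 3| = 68.5 − 6 + 0 = 62.50.

62.50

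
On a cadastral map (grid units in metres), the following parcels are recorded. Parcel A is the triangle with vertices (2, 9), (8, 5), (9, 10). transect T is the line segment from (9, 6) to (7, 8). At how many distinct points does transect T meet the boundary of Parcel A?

The segment meets the boundary at (8.333,6.667).

1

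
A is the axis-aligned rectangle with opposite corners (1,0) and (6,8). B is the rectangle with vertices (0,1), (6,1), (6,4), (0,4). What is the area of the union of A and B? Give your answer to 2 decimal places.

43.00

By inclusion–exclusion:
Individual areas: |A| = 40, |B| = 18.
|A∩B|: x∈[1,6], y∈[1,4] → 5·3 = 15.
|A ∪ B| = 58 − 15 = 43.00.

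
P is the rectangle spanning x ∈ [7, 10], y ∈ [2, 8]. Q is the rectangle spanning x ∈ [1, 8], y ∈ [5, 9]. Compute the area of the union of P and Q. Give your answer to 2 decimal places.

By inclusion–exclusion:
Individual areas: |P| = 18, |Q| = 28.
|P∩Q|: x∈[7,8], y∈[5,8] → 1·3 = 3.
|P ∪ Q| = 46 − 3 = 43.00.

43.00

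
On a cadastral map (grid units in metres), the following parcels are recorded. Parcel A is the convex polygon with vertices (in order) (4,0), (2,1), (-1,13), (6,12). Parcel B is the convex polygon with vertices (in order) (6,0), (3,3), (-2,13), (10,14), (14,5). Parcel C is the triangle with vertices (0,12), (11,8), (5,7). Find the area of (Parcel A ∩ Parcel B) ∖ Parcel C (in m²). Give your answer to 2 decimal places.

34.47

|Parcel A ∩ Parcel B| = 43.7143.
|(Parcel A ∩ Parcel B) ∩ Parcel C| = 9.2429.
|(Parcel A ∩ Parcel B) ∖ Parcel C| = 43.7143 − 9.2429 = 34.47.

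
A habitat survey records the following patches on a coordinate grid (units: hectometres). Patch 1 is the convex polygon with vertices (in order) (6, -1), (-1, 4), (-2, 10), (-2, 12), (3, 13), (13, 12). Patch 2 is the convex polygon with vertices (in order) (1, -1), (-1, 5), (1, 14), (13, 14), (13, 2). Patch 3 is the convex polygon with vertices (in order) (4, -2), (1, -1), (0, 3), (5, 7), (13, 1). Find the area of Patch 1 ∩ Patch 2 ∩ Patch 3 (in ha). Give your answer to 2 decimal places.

33.58

The intersection is the polygon with vertices (6.778,0.444), (4.704,-0.074), (0.189,3.151), (5,7), (8.781,4.164).
By the shoelace formula its area is 33.58.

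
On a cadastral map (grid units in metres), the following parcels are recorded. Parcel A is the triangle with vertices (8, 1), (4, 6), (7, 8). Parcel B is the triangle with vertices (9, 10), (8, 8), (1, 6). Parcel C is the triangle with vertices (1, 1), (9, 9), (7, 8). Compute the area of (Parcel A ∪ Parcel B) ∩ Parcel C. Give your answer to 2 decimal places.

2.36

The region (Parcel A ∪ Parcel B) ∩ Parcel C is the polygon with vertices (8,8), (7.039,7.726), (7.125,7.125), (4.889,4.889), (4.621,5.224), (7,8), (8.333,8.667).
By the shoelace formula its area is 2.36.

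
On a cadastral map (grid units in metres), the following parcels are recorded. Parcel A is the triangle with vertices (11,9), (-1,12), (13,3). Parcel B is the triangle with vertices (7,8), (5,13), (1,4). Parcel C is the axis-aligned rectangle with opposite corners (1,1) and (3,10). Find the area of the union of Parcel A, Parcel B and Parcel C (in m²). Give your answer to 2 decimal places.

59.64

By inclusion–exclusion:
Individual areas: |Parcel A| = 33, |Parcel B| = 19, |Parcel C| = 18.
|Parcel A∩Parcel B| = 6.94.
|Parcel A∩Parcel C| = 0.254.
|Parcel B∩Parcel C| = 3.1667.
|Parcel A∩Parcel B∩Parcel C| = 0.
|Parcel A ∪ Parcel B ∪ Parcel C| = 70 − 10.3606 + 0 = 59.64.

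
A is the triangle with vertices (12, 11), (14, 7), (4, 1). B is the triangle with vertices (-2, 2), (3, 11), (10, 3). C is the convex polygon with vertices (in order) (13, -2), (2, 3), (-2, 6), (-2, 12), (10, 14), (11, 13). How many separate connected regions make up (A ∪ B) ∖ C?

(A ∪ B) ∖ C splits into 3 disjoint pieces (area 6.923, area 0.2152, area 6.6092).

3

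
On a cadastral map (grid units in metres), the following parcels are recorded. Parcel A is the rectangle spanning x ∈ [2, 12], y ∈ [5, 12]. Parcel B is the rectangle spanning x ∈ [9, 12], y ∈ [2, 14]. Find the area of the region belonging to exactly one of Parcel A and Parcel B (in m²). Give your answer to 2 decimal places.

64.00

|Parcel A∩Parcel B|: x∈[9,12], y∈[5,12] → 3·7 = 21.
|Parcel A △ Parcel B| = |Parcel A| + |Parcel B| − 2·|Parcel A∩Parcel B| = 70 + 36 − 42 = 64.00.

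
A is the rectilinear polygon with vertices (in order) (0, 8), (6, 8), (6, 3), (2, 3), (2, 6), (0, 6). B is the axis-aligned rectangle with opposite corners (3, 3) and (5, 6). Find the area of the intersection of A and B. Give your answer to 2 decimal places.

6.00

The intersection is the polygon with vertices (3,3), (3,6), (5,6), (5,3).
By the shoelace formula its area is 6.00.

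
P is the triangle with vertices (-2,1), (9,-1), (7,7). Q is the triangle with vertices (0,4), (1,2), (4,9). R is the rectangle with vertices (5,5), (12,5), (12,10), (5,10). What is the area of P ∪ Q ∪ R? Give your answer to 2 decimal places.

79.85

By inclusion–exclusion:
Individual areas: |P| = 42, |Q| = 6.5, |R| = 35.
|P∩Q| = 0.4875.
|P∩R| = 3.1667.
|Q∩R| = 0.
|P∩Q∩R| = 0.
|P ∪ Q ∪ R| = 83.5 − 3.6542 + 0 = 79.85.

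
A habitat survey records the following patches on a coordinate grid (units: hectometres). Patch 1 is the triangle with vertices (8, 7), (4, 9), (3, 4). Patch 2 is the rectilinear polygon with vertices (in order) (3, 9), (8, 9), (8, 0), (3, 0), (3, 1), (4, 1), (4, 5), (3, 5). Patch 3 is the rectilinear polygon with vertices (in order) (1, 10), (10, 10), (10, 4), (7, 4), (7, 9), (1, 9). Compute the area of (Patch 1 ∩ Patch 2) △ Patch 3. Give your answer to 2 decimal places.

33.30

|Patch 1 ∩ Patch 2| = 10.4.
|(Patch 1 ∩ Patch 2) ∩ Patch 3| = 0.55.
|(Patch 1 ∩ Patch 2) △ Patch 3| = 10.4 + 24 − 1.1 = 33.30.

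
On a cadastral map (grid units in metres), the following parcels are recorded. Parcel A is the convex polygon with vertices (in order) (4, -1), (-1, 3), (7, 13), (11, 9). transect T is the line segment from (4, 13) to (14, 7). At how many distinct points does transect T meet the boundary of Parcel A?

The segment meets the boundary at (10.901,8.859), (6.027,11.784).

2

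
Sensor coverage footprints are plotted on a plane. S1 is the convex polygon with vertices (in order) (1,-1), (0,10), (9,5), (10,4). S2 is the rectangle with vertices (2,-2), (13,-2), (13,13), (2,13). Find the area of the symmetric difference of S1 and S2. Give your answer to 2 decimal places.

141.22

|S1| = 54, |S2| = 165, |S1∩S2| = 38.8889.
|S1 △ S2| = |S1| + |S2| − 2·|S1∩S2| = 54 + 165 − 77.7778 = 141.22.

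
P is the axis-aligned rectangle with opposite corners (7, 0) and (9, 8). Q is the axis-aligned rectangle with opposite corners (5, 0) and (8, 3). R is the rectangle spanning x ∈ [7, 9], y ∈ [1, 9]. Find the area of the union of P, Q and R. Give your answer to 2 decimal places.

24.00

By inclusion–exclusion:
Individual areas: |P| = 16, |Q| = 9, |R| = 16.
|P∩Q|: x∈[7,8], y∈[0,3] → 1·3 = 3.
|P∩R|: x∈[7,9], y∈[1,8] → 2·7 = 14.
|Q∩R|: x∈[7,8], y∈[1,3] → 1·2 = 2.
|P∩Q∩R| = 2.
|P ∪ Q ∪ R| = 41 − 19 + 2 = 24.00.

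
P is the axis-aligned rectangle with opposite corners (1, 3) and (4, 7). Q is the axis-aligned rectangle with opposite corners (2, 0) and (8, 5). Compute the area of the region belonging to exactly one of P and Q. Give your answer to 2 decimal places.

|P∩Q|: x∈[2,4], y∈[3,5] → 2·2 = 4.
|P △ Q| = |P| + |Q| − 2·|P∩Q| = 12 + 30 − 8 = 34.00.

34.00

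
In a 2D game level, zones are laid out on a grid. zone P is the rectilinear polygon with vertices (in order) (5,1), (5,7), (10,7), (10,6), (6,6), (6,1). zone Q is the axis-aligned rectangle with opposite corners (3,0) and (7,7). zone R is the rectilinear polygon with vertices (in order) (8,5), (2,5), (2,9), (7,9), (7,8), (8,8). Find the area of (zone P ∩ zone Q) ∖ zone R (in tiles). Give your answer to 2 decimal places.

|zone P ∩ zone Q| = 7.
|(zone P ∩ zone Q) ∩ zone R| = 3.
|(zone P ∩ zone Q) ∖ zone R| = 7 − 3 = 4.00.

4.00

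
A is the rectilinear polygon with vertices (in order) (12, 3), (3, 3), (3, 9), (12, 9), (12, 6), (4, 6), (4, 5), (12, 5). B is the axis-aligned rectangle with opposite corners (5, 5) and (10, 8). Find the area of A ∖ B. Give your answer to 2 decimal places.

|A| = 46, |A∩B| = 10.
|A ∖ B| = |A| − |A∩B| = 46 − 10 = 36.00.

36.00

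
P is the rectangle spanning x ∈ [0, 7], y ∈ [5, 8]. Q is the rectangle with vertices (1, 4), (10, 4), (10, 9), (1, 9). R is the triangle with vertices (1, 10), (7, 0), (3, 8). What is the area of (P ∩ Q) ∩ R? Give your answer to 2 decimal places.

1.95

The region (P ∩ Q) ∩ R is the polygon with vertices (4,5), (2.2,8), (3,8), (4.5,5).
By the shoelace formula its area is 1.95.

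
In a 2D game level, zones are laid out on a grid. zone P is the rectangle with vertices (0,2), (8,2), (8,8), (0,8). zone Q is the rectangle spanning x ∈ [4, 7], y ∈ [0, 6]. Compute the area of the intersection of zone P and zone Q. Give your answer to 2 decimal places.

12.00

|zone P∩zone Q|: x∈[4,7], y∈[2,6] → 3·4 = 12.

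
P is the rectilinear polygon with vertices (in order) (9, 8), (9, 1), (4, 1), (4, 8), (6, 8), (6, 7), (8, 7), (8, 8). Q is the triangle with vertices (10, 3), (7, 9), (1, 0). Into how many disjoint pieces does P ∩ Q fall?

P ∩ Q is a single connected region.

1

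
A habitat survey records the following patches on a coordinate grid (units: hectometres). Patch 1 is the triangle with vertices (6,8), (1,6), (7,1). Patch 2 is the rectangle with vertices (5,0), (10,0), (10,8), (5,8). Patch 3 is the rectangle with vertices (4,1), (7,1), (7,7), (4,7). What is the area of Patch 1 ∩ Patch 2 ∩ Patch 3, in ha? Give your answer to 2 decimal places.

The intersection is the polygon with vertices (7,1), (5,2.667), (5,7), (6.143,7).
By the shoelace formula its area is 7.76.

7.76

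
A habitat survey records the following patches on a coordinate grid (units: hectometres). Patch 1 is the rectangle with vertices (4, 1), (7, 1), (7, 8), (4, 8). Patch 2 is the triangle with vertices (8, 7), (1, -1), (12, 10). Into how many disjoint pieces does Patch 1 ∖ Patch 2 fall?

2

Patch 1 ∖ Patch 2 splits into 2 disjoint pieces (area 7.5, area 11.5714).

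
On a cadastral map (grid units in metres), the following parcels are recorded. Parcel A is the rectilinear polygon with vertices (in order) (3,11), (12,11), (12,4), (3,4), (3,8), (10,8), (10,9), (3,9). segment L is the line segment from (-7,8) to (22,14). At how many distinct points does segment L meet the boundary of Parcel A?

The segment meets the boundary at (7.5,11), (3,10.069).

2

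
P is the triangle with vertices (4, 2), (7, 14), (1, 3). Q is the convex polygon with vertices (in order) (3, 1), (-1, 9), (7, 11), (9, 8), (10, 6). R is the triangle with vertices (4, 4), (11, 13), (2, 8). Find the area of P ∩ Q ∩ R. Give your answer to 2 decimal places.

The intersection is the polygon with vertices (4.478,9.377), (6.064,10.258), (4.737,4.947), (4,4), (2.826,6.348).
By the shoelace formula its area is 9.10.

9.10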